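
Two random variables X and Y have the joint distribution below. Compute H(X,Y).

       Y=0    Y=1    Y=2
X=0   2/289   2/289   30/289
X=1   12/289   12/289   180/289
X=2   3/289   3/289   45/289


H(X,Y) = -Σ p(x,y) log₂ p(x,y)
  p(0,0)=2/289: -0.0069 × log₂(0.0069) = 0.0497
  p(0,1)=2/289: -0.0069 × log₂(0.0069) = 0.0497
  p(0,2)=30/289: -0.1038 × log₂(0.1038) = 0.3392
  p(1,0)=12/289: -0.0415 × log₂(0.0415) = 0.1906
  p(1,1)=12/289: -0.0415 × log₂(0.0415) = 0.1906
  p(1,2)=180/289: -0.6228 × log₂(0.6228) = 0.4254
  p(2,0)=3/289: -0.0104 × log₂(0.0104) = 0.0684
  p(2,1)=3/289: -0.0104 × log₂(0.0104) = 0.0684
  p(2,2)=45/289: -0.1557 × log₂(0.1557) = 0.4178
H(X,Y) = 1.7998 bits


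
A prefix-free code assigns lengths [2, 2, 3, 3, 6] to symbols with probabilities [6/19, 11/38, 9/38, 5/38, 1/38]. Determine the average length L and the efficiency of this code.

Average length L = Σ p_i × l_i = 2.4737 bits
Entropy H = 2.0581 bits
Efficiency η = H/L × 100% = 83.20%


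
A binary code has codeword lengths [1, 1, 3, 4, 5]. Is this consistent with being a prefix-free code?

Kraft inequality: Σ 2^(-l_i) ≤ 1 for prefix-free code
Calculating: 2^(-1) + 2^(-1) + 2^(-3) + 2^(-4) + 2^(-5)
= 0.5 + 0.5 + 0.125 + 0.0625 + 0.03125
= 1.2188
Since 1.2188 > 1, prefix-free code does not exist


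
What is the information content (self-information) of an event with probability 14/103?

Information content I(x) = -log₂(p(x))
I = -log₂(14/103) = -log₂(0.1359)
I = 2.8791 bits


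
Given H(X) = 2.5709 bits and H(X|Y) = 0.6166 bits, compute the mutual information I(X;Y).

I(X;Y) = H(X) - H(X|Y)
I(X;Y) = 2.5709 - 0.6166 = 1.9543 bits


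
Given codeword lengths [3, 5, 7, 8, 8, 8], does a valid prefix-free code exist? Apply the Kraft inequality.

Kraft inequality: Σ 2^(-l_i) ≤ 1 for prefix-free code
Calculating: 2^(-3) + 2^(-5) + 2^(-7) + 2^(-8) + 2^(-8) + 2^(-8)
= 0.125 + 0.03125 + 0.0078125 + 0.00390625 + 0.00390625 + 0.00390625
= 0.1758
Since 0.1758 ≤ 1, prefix-free code exists


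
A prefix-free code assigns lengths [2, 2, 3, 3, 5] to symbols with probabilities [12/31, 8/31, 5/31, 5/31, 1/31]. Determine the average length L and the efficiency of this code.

Average length L = Σ p_i × l_i = 2.4194 bits
Entropy H = 2.0433 bits
Efficiency η = H/L × 100% = 84.46%


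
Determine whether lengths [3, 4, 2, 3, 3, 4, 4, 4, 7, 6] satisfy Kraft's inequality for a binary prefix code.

Kraft inequality: Σ 2^(-l_i) ≤ 1 for prefix-free code
Calculating: 2^(-3) + 2^(-4) + 2^(-2) + 2^(-3) + 2^(-3) + 2^(-4) + 2^(-4) + 2^(-4) + 2^(-7) + 2^(-6)
= 0.125 + 0.0625 + 0.25 + 0.125 + 0.125 + 0.0625 + 0.0625 + 0.0625 + 0.0078125 + 0.015625
= 0.8984
Since 0.8984 ≤ 1, prefix-free code exists


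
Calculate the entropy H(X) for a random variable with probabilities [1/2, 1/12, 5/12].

H(X) = -Σ p(x) log₂ p(x)
  -1/2 × log₂(1/2) = 0.5000
  -1/12 × log₂(1/12) = 0.2987
  -5/12 × log₂(5/12) = 0.5263
H(X) = 1.3250 bits


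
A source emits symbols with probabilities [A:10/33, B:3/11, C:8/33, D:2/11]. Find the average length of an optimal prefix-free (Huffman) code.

Huffman tree construction:
Combine smallest probabilities repeatedly
Resulting codes:
  A: 11 (length 2)
  B: 10 (length 2)
  C: 01 (length 2)
  D: 00 (length 2)
Average length = Σ p(s) × length(s) = 2.0000 bits


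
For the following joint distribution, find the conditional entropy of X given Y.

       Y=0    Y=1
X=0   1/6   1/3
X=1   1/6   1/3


H(X|Y) = Σ_y p(y) H(X|Y=y)
  p(Y=0) = 1/3, H(X|Y=0) = 1.0000
  p(Y=1) = 2/3, H(X|Y=1) = 1.0000
H(X|Y) = 0.3333×1.0000 + 0.6667×1.0000 = 1.0000 bits


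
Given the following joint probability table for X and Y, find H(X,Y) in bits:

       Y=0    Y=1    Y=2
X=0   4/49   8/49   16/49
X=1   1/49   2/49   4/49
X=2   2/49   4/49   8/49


H(X,Y) = -Σ p(x,y) log₂ p(x,y)
  p(0,0)=4/49: -0.0816 × log₂(0.0816) = 0.2951
  p(0,1)=8/49: -0.1633 × log₂(0.1633) = 0.4269
  p(0,2)=16/49: -0.3265 × log₂(0.3265) = 0.5273
  p(1,0)=1/49: -0.0204 × log₂(0.0204) = 0.1146
  p(1,1)=2/49: -0.0408 × log₂(0.0408) = 0.1884
  p(1,2)=4/49: -0.0816 × log₂(0.0816) = 0.2951
  p(2,0)=2/49: -0.0408 × log₂(0.0408) = 0.1884
  p(2,1)=4/49: -0.0816 × log₂(0.0816) = 0.2951
  p(2,2)=8/49: -0.1633 × log₂(0.1633) = 0.4269
H(X,Y) = 2.7576 bits


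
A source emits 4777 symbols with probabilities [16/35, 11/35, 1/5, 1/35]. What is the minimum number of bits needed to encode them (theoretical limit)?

Entropy H = 1.6520 bits/symbol
Minimum bits = H × n = 1.6520 × 4777
= 7891.56 bits


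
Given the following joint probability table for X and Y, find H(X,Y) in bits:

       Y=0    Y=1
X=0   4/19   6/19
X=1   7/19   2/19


H(X,Y) = -Σ p(x,y) log₂ p(x,y)
  p(0,0)=4/19: -0.2105 × log₂(0.2105) = 0.4732
  p(0,1)=6/19: -0.3158 × log₂(0.3158) = 0.5251
  p(1,0)=7/19: -0.3684 × log₂(0.3684) = 0.5307
  p(1,1)=2/19: -0.1053 × log₂(0.1053) = 0.3419
H(X,Y) = 1.8710 bits


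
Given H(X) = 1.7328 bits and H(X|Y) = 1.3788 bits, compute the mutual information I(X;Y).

I(X;Y) = H(X) - H(X|Y)
I(X;Y) = 1.7328 - 1.3788 = 0.354 bits


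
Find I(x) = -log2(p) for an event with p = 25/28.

Information content I(x) = -log₂(p(x))
I = -log₂(25/28) = -log₂(0.8929)
I = 0.1635 bits


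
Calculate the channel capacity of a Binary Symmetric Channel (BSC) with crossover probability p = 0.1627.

For BSC with error probability p:
C = 1 - H(p) where H(p) is binary entropy
H(0.1627) = -0.1627 × log₂(0.1627) - 0.8373 × log₂(0.8373)
H(p) = 0.6407
C = 1 - 0.6407 = 0.3593 bits/use


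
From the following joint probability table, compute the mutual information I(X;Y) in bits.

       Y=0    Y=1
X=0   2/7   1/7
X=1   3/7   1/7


H(X) = 0.9852, H(Y) = 0.8631, H(X,Y) = 1.8424
I(X;Y) = H(X) + H(Y) - H(X,Y) = 0.0060 bits


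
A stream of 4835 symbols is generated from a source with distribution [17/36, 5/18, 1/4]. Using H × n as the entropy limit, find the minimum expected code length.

Entropy H = 1.5245 bits/symbol
Minimum bits = H × n = 1.5245 × 4835
= 7370.93 bits


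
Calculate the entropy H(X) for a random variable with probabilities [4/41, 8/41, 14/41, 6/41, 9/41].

H(X) = -Σ p(x) log₂ p(x)
  -4/41 × log₂(4/41) = 0.3276
  -8/41 × log₂(8/41) = 0.4600
  -14/41 × log₂(14/41) = 0.5293
  -6/41 × log₂(6/41) = 0.4057
  -9/41 × log₂(9/41) = 0.4802
H(X) = 2.2029 bits


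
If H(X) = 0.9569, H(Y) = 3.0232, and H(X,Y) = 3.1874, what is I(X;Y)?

I(X;Y) = H(X) + H(Y) - H(X,Y)
I(X;Y) = 0.9569 + 3.0232 - 3.1874 = 0.7927 bits


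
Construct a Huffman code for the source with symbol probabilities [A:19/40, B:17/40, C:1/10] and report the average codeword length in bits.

Huffman tree construction:
Combine smallest probabilities repeatedly
Resulting codes:
  A: 0 (length 1)
  B: 11 (length 2)
  C: 10 (length 2)
Average length = Σ p(s) × length(s) = 1.5250 bits


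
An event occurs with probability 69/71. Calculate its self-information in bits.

Information content I(x) = -log₂(p(x))
I = -log₂(69/71) = -log₂(0.9718)
I = 0.0412 bits


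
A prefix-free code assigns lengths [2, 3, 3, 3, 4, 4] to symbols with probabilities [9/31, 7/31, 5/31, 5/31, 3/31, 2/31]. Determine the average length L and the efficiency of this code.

Average length L = Σ p_i × l_i = 2.8710 bits
Entropy H = 2.4331 bits
Efficiency η = H/L × 100% = 84.75%


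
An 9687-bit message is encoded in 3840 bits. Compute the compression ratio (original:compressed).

Compression ratio = Original / Compressed
= 9687 / 3840 = 2.52:1


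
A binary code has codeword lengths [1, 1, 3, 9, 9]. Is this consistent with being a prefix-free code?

Kraft inequality: Σ 2^(-l_i) ≤ 1 for prefix-free code
Calculating: 2^(-1) + 2^(-1) + 2^(-3) + 2^(-9) + 2^(-9)
= 0.5 + 0.5 + 0.125 + 0.001953125 + 0.001953125
= 1.1289
Since 1.1289 > 1, prefix-free code does not exist


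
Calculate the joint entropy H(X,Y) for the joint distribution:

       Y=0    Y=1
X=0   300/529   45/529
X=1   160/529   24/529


H(X,Y) = -Σ p(x,y) log₂ p(x,y)
  p(0,0)=300/529: -0.5671 × log₂(0.5671) = 0.4641
  p(0,1)=45/529: -0.0851 × log₂(0.0851) = 0.3024
  p(1,0)=160/529: -0.3025 × log₂(0.3025) = 0.5218
  p(1,1)=24/529: -0.0454 × log₂(0.0454) = 0.2024
H(X,Y) = 1.4907 bits


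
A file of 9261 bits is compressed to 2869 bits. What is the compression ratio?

Compression ratio = Original / Compressed
= 9261 / 2869 = 3.23:1


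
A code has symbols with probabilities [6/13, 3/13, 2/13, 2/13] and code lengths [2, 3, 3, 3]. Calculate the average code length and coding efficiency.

Average length L = Σ p_i × l_i = 2.5385 bits
Entropy H = 1.8339 bits
Efficiency η = H/L × 100% = 72.25%


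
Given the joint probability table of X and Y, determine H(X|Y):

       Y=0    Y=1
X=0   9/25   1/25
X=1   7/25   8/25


H(X|Y) = Σ_y p(y) H(X|Y=y)
  p(Y=0) = 16/25, H(X|Y=0) = 0.9887
  p(Y=1) = 9/25, H(X|Y=1) = 0.5033
H(X|Y) = 0.6400×0.9887 + 0.3600×0.5033 = 0.8139 bits


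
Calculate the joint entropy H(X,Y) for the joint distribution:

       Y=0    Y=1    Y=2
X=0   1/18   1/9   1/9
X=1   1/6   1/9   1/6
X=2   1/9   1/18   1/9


H(X,Y) = -Σ p(x,y) log₂ p(x,y)
  p(0,0)=1/18: -0.0556 × log₂(0.0556) = 0.2317
  p(0,1)=1/9: -0.1111 × log₂(0.1111) = 0.3522
  p(0,2)=1/9: -0.1111 × log₂(0.1111) = 0.3522
  p(1,0)=1/6: -0.1667 × log₂(0.1667) = 0.4308
  p(1,1)=1/9: -0.1111 × log₂(0.1111) = 0.3522
  p(1,2)=1/6: -0.1667 × log₂(0.1667) = 0.4308
  p(2,0)=1/9: -0.1111 × log₂(0.1111) = 0.3522
  p(2,1)=1/18: -0.0556 × log₂(0.0556) = 0.2317
  p(2,2)=1/9: -0.1111 × log₂(0.1111) = 0.3522
H(X,Y) = 3.0860 bits


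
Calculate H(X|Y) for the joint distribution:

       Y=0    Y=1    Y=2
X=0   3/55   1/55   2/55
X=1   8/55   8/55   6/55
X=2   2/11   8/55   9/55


H(X|Y) = Σ_y p(y) H(X|Y=y)
  p(Y=0) = 21/55, H(X|Y=0) = 1.4412
  p(Y=1) = 17/55, H(X|Y=1) = 1.2639
  p(Y=2) = 17/55, H(X|Y=2) = 1.3793
H(X|Y) = 0.3818×1.4412 + 0.3091×1.2639 + 0.3091×1.3793 = 1.3673 bits


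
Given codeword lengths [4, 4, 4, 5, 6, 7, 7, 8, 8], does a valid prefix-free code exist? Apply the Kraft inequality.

Kraft inequality: Σ 2^(-l_i) ≤ 1 for prefix-free code
Calculating: 2^(-4) + 2^(-4) + 2^(-4) + 2^(-5) + 2^(-6) + 2^(-7) + 2^(-7) + 2^(-8) + 2^(-8)
= 0.0625 + 0.0625 + 0.0625 + 0.03125 + 0.015625 + 0.0078125 + 0.0078125 + 0.00390625 + 0.00390625
= 0.2578
Since 0.2578 ≤ 1, prefix-free code exists


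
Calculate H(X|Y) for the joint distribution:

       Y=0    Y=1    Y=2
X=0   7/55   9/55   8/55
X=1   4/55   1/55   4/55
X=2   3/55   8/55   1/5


H(X|Y) = Σ_y p(y) H(X|Y=y)
  p(Y=0) = 14/55, H(X|Y=0) = 1.4926
  p(Y=1) = 18/55, H(X|Y=1) = 1.2516
  p(Y=2) = 23/55, H(X|Y=2) = 1.4777
H(X|Y) = 0.2545×1.4926 + 0.3273×1.2516 + 0.4182×1.4777 = 1.4075 bits


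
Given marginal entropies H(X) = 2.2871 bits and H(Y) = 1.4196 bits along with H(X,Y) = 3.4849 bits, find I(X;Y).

I(X;Y) = H(X) + H(Y) - H(X,Y)
I(X;Y) = 2.2871 + 1.4196 - 3.4849 = 0.2218 bits


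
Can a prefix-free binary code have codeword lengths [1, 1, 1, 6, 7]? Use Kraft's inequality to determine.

Kraft inequality: Σ 2^(-l_i) ≤ 1 for prefix-free code
Calculating: 2^(-1) + 2^(-1) + 2^(-1) + 2^(-6) + 2^(-7)
= 0.5 + 0.5 + 0.5 + 0.015625 + 0.0078125
= 1.5234
Since 1.5234 > 1, prefix-free code does not exist


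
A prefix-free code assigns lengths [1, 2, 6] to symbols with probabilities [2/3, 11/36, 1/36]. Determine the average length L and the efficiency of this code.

Average length L = Σ p_i × l_i = 1.4444 bits
Entropy H = 1.0562 bits
Efficiency η = H/L × 100% = 73.12%


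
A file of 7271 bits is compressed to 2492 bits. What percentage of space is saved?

Space savings = (1 - Compressed/Original) × 100%
= (1 - 2492/7271) × 100%
= 65.73%


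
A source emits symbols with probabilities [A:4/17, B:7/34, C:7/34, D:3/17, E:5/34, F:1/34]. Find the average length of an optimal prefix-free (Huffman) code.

Huffman tree construction:
Combine smallest probabilities repeatedly
Resulting codes:
  A: 10 (length 2)
  B: 00 (length 2)
  C: 01 (length 2)
  D: 110 (length 3)
  E: 1111 (length 4)
  F: 1110 (length 4)
Average length = Σ p(s) × length(s) = 2.5294 bits


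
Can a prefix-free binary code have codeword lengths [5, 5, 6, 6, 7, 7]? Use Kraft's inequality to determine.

Kraft inequality: Σ 2^(-l_i) ≤ 1 for prefix-free code
Calculating: 2^(-5) + 2^(-5) + 2^(-6) + 2^(-6) + 2^(-7) + 2^(-7)
= 0.03125 + 0.03125 + 0.015625 + 0.015625 + 0.0078125 + 0.0078125
= 0.1094
Since 0.1094 ≤ 1, prefix-free code exists


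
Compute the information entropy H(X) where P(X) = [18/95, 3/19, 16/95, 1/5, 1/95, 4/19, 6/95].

H(X) = -Σ p(x) log₂ p(x)
  -18/95 × log₂(18/95) = 0.4547
  -3/19 × log₂(3/19) = 0.4205
  -16/95 × log₂(16/95) = 0.4328
  -1/5 × log₂(1/5) = 0.4644
  -1/95 × log₂(1/95) = 0.0692
  -4/19 × log₂(4/19) = 0.4732
  -6/95 × log₂(6/95) = 0.2517
H(X) = 2.5665 bits


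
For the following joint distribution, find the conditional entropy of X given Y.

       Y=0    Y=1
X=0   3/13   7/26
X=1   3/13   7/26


H(X|Y) = Σ_y p(y) H(X|Y=y)
  p(Y=0) = 6/13, H(X|Y=0) = 1.0000
  p(Y=1) = 7/13, H(X|Y=1) = 1.0000
H(X|Y) = 0.4615×1.0000 + 0.5385×1.0000 = 1.0000 bits


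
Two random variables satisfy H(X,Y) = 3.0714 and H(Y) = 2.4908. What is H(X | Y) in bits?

Chain rule: H(X,Y) = H(X|Y) + H(Y)
H(X|Y) = H(X,Y) - H(Y) = 3.0714 - 2.4908 = 0.5806 bits


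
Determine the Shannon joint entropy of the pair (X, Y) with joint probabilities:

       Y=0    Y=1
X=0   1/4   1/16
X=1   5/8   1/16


H(X,Y) = -Σ p(x,y) log₂ p(x,y)
  p(0,0)=1/4: -0.2500 × log₂(0.2500) = 0.5000
  p(0,1)=1/16: -0.0625 × log₂(0.0625) = 0.2500
  p(1,0)=5/8: -0.6250 × log₂(0.6250) = 0.4238
  p(1,1)=1/16: -0.0625 × log₂(0.0625) = 0.2500
H(X,Y) = 1.4238 bits


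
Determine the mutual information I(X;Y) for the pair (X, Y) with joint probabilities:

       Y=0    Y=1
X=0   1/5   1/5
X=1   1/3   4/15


H(X) = 0.9710, H(Y) = 0.9968, H(X,Y) = 1.9656
I(X;Y) = H(X) + H(Y) - H(X,Y) = 0.0021 bits


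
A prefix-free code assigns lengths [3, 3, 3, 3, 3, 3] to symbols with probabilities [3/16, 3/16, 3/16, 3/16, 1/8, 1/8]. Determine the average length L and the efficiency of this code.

Average length L = Σ p_i × l_i = 3.0000 bits
Entropy H = 2.5613 bits
Efficiency η = H/L × 100% = 85.38%


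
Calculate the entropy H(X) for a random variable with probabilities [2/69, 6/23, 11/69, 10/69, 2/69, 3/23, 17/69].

H(X) = -Σ p(x) log₂ p(x)
  -2/69 × log₂(2/69) = 0.1481
  -6/23 × log₂(6/23) = 0.5057
  -11/69 × log₂(11/69) = 0.4223
  -10/69 × log₂(10/69) = 0.4039
  -2/69 × log₂(2/69) = 0.1481
  -3/23 × log₂(3/23) = 0.3833
  -17/69 × log₂(17/69) = 0.4979
H(X) = 2.5093 bits


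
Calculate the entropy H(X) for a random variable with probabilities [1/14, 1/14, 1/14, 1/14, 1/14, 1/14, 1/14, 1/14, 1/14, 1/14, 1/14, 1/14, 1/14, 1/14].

H(X) = -Σ p(x) log₂ p(x)
  -1/14 × log₂(1/14) = 0.2720
  -1/14 × log₂(1/14) = 0.2720
  -1/14 × log₂(1/14) = 0.2720
  -1/14 × log₂(1/14) = 0.2720
  -1/14 × log₂(1/14) = 0.2720
  -1/14 × log₂(1/14) = 0.2720
  -1/14 × log₂(1/14) = 0.2720
  -1/14 × log₂(1/14) = 0.2720
  -1/14 × log₂(1/14) = 0.2720
  -1/14 × log₂(1/14) = 0.2720
  -1/14 × log₂(1/14) = 0.2720
  -1/14 × log₂(1/14) = 0.2720
  -1/14 × log₂(1/14) = 0.2720
  -1/14 × log₂(1/14) = 0.2720
H(X) = 3.8074 bits


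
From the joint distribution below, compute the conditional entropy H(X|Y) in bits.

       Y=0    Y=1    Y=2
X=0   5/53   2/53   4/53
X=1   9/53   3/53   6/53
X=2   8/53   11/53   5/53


H(X|Y) = Σ_y p(y) H(X|Y=y)
  p(Y=0) = 22/53, H(X|Y=0) = 1.5440
  p(Y=1) = 16/53, H(X|Y=1) = 1.1995
  p(Y=2) = 15/53, H(X|Y=2) = 1.5656
H(X|Y) = 0.4151×1.5440 + 0.3019×1.1995 + 0.2830×1.5656 = 1.4461 bits


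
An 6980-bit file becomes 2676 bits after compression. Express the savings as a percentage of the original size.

Space savings = (1 - Compressed/Original) × 100%
= (1 - 2676/6980) × 100%
= 61.66%


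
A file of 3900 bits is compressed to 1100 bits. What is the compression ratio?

Compression ratio = Original / Compressed
= 3900 / 1100 = 3.55:1


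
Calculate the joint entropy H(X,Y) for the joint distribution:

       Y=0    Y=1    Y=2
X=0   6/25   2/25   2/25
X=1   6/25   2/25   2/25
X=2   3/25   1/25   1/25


H(X,Y) = -Σ p(x,y) log₂ p(x,y)
  p(0,0)=6/25: -0.2400 × log₂(0.2400) = 0.4941
  p(0,1)=2/25: -0.0800 × log₂(0.0800) = 0.2915
  p(0,2)=2/25: -0.0800 × log₂(0.0800) = 0.2915
  p(1,0)=6/25: -0.2400 × log₂(0.2400) = 0.4941
  p(1,1)=2/25: -0.0800 × log₂(0.0800) = 0.2915
  p(1,2)=2/25: -0.0800 × log₂(0.0800) = 0.2915
  p(2,0)=3/25: -0.1200 × log₂(0.1200) = 0.3671
  p(2,1)=1/25: -0.0400 × log₂(0.0400) = 0.1858
  p(2,2)=1/25: -0.0400 × log₂(0.0400) = 0.1858
H(X,Y) = 2.8929 bits


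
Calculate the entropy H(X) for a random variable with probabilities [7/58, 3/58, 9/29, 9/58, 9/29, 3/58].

H(X) = -Σ p(x) log₂ p(x)
  -7/58 × log₂(7/58) = 0.3682
  -3/58 × log₂(3/58) = 0.2210
  -9/29 × log₂(9/29) = 0.5239
  -9/58 × log₂(9/58) = 0.4171
  -9/29 × log₂(9/29) = 0.5239
  -3/58 × log₂(3/58) = 0.2210
H(X) = 2.2751 bits


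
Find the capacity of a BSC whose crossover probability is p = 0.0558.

For BSC with error probability p:
C = 1 - H(p) where H(p) is binary entropy
H(0.0558) = -0.0558 × log₂(0.0558) - 0.9442 × log₂(0.9442)
H(p) = 0.3105
C = 1 - 0.3105 = 0.6895 bits/use


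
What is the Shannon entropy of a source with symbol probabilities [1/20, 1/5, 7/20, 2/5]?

H(X) = -Σ p(x) log₂ p(x)
  -1/20 × log₂(1/20) = 0.2161
  -1/5 × log₂(1/5) = 0.4644
  -7/20 × log₂(7/20) = 0.5301
  -2/5 × log₂(2/5) = 0.5288
H(X) = 1.7394 bits


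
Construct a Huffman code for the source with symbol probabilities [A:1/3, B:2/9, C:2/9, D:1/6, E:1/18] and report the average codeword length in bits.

Huffman tree construction:
Combine smallest probabilities repeatedly
Resulting codes:
  A: 11 (length 2)
  B: 00 (length 2)
  C: 01 (length 2)
  D: 101 (length 3)
  E: 100 (length 3)
Average length = Σ p(s) × length(s) = 2.2222 bits


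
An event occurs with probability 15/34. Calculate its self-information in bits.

Information content I(x) = -log₂(p(x))
I = -log₂(15/34) = -log₂(0.4412)
I = 1.1806 bits


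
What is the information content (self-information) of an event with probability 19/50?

Information content I(x) = -log₂(p(x))
I = -log₂(19/50) = -log₂(0.3800)
I = 1.3959 bits


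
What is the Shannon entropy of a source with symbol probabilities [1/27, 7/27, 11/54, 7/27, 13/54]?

H(X) = -Σ p(x) log₂ p(x)
  -1/27 × log₂(1/27) = 0.1761
  -7/27 × log₂(7/27) = 0.5049
  -11/54 × log₂(11/54) = 0.4676
  -7/27 × log₂(7/27) = 0.5049
  -13/54 × log₂(13/54) = 0.4946
H(X) = 2.1481 bits


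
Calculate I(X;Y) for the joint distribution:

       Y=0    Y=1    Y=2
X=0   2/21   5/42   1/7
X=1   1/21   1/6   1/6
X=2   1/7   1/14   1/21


H(X) = 1.5671, H(Y) = 1.5774, H(X,Y) = 3.0426
I(X;Y) = H(X) + H(Y) - H(X,Y) = 0.1019 bits


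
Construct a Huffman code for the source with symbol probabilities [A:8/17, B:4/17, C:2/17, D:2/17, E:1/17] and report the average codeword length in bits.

Huffman tree construction:
Combine smallest probabilities repeatedly
Resulting codes:
  A: 0 (length 1)
  B: 10 (length 2)
  C: 1111 (length 4)
  D: 110 (length 3)
  E: 1110 (length 4)
Average length = Σ p(s) × length(s) = 2.0000 bits


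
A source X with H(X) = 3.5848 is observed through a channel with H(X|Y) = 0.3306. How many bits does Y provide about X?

I(X;Y) = H(X) - H(X|Y)
I(X;Y) = 3.5848 - 0.3306 = 3.2542 bits


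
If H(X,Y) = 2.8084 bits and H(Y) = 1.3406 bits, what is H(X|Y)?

Chain rule: H(X,Y) = H(X|Y) + H(Y)
H(X|Y) = H(X,Y) - H(Y) = 2.8084 - 1.3406 = 1.4678 bits


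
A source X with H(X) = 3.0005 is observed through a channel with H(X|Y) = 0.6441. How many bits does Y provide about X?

I(X;Y) = H(X) - H(X|Y)
I(X;Y) = 3.0005 - 0.6441 = 2.3564 bits


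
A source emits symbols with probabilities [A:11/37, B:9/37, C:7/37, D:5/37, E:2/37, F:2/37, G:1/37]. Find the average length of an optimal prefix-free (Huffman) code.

Huffman tree construction:
Combine smallest probabilities repeatedly
Resulting codes:
  A: 11 (length 2)
  B: 01 (length 2)
  C: 00 (length 2)
  D: 100 (length 3)
  E: 10111 (length 5)
  F: 1010 (length 4)
  G: 10110 (length 5)
Average length = Σ p(s) × length(s) = 2.4865 bits


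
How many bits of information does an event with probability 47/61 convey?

Information content I(x) = -log₂(p(x))
I = -log₂(47/61) = -log₂(0.7705)
I = 0.3761 bits


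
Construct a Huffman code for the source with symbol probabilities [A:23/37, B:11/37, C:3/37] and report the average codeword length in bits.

Huffman tree construction:
Combine smallest probabilities repeatedly
Resulting codes:
  A: 1 (length 1)
  B: 01 (length 2)
  C: 00 (length 2)
Average length = Σ p(s) × length(s) = 1.3784 bits


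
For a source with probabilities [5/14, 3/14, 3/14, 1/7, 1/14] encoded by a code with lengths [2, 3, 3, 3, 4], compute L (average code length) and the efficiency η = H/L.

Average length L = Σ p_i × l_i = 2.7143 bits
Entropy H = 2.1560 bits
Efficiency η = H/L × 100% = 79.43%


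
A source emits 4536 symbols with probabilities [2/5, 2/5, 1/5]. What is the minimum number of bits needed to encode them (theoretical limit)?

Entropy H = 1.5219 bits/symbol
Minimum bits = H × n = 1.5219 × 4536
= 6903.47 bits


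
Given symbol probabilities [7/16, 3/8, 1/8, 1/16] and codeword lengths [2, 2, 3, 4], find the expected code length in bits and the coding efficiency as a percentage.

Average length L = Σ p_i × l_i = 2.2500 bits
Entropy H = 1.6774 bits
Efficiency η = H/L × 100% = 74.55%


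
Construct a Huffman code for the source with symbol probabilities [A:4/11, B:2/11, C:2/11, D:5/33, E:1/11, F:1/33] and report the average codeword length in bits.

Huffman tree construction:
Combine smallest probabilities repeatedly
Resulting codes:
  A: 11 (length 2)
  B: 00 (length 2)
  C: 01 (length 2)
  D: 101 (length 3)
  E: 1001 (length 4)
  F: 1000 (length 4)
Average length = Σ p(s) × length(s) = 2.3939 bits


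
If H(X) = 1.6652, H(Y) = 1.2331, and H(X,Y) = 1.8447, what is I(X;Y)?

I(X;Y) = H(X) + H(Y) - H(X,Y)
I(X;Y) = 1.6652 + 1.2331 - 1.8447 = 1.0536 bits


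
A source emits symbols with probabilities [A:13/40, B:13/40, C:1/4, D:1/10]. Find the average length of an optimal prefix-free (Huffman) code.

Huffman tree construction:
Combine smallest probabilities repeatedly
Resulting codes:
  A: 10 (length 2)
  B: 11 (length 2)
  C: 01 (length 2)
  D: 00 (length 2)
Average length = Σ p(s) × length(s) = 2.0000 bits


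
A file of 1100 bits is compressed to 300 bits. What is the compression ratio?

Compression ratio = Original / Compressed
= 1100 / 300 = 3.67:1


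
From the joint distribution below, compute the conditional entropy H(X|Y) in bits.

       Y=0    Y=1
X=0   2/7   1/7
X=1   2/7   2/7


H(X|Y) = Σ_y p(y) H(X|Y=y)
  p(Y=0) = 4/7, H(X|Y=0) = 1.0000
  p(Y=1) = 3/7, H(X|Y=1) = 0.9183
H(X|Y) = 0.5714×1.0000 + 0.4286×0.9183 = 0.9650 bits


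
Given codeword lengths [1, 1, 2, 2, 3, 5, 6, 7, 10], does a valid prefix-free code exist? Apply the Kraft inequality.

Kraft inequality: Σ 2^(-l_i) ≤ 1 for prefix-free code
Calculating: 2^(-1) + 2^(-1) + 2^(-2) + 2^(-2) + 2^(-3) + 2^(-5) + 2^(-6) + 2^(-7) + 2^(-10)
= 0.5 + 0.5 + 0.25 + 0.25 + 0.125 + 0.03125 + 0.015625 + 0.0078125 + 0.0009765625
= 1.6807
Since 1.6807 > 1, prefix-free code does not exist


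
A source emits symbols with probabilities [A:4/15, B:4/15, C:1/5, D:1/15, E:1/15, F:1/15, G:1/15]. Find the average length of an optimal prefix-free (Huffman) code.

Huffman tree construction:
Combine smallest probabilities repeatedly
Resulting codes:
  A: 01 (length 2)
  B: 10 (length 2)
  C: 00 (length 2)
  D: 1100 (length 4)
  E: 1101 (length 4)
  F: 1110 (length 4)
  G: 1111 (length 4)
Average length = Σ p(s) × length(s) = 2.5333 bits


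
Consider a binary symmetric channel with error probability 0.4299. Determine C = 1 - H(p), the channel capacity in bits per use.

For BSC with error probability p:
C = 1 - H(p) where H(p) is binary entropy
H(0.4299) = -0.4299 × log₂(0.4299) - 0.5701 × log₂(0.5701)
H(p) = 0.9858
C = 1 - 0.9858 = 0.0142 bits/use


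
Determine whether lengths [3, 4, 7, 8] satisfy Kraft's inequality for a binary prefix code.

Kraft inequality: Σ 2^(-l_i) ≤ 1 for prefix-free code
Calculating: 2^(-3) + 2^(-4) + 2^(-7) + 2^(-8)
= 0.125 + 0.0625 + 0.0078125 + 0.00390625
= 0.1992
Since 0.1992 ≤ 1, prefix-free code exists


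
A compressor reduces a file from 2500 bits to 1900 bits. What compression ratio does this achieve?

Compression ratio = Original / Compressed
= 2500 / 1900 = 1.32:1


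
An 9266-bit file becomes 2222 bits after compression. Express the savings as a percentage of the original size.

Space savings = (1 - Compressed/Original) × 100%
= (1 - 2222/9266) × 100%
= 76.02%


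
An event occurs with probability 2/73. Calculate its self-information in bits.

Information content I(x) = -log₂(p(x))
I = -log₂(2/73) = -log₂(0.0274)
I = 5.1898 bits


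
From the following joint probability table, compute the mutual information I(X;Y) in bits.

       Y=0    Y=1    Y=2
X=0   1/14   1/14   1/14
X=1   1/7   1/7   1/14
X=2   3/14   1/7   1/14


H(X) = 1.5306, H(Y) = 1.5306, H(X,Y) = 3.0391
I(X;Y) = H(X) + H(Y) - H(X,Y) = 0.0221 bits


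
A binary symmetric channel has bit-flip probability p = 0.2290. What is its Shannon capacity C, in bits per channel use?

For BSC with error probability p:
C = 1 - H(p) where H(p) is binary entropy
H(0.2290) = -0.2290 × log₂(0.2290) - 0.7710 × log₂(0.7710)
H(p) = 0.7763
C = 1 - 0.7763 = 0.2237 bits/use


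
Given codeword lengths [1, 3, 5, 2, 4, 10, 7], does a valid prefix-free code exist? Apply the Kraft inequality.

Kraft inequality: Σ 2^(-l_i) ≤ 1 for prefix-free code
Calculating: 2^(-1) + 2^(-3) + 2^(-5) + 2^(-2) + 2^(-4) + 2^(-10) + 2^(-7)
= 0.5 + 0.125 + 0.03125 + 0.25 + 0.0625 + 0.0009765625 + 0.0078125
= 0.9775
Since 0.9775 ≤ 1, prefix-free code exists


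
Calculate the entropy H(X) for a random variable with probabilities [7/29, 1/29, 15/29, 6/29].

H(X) = -Σ p(x) log₂ p(x)
  -7/29 × log₂(7/29) = 0.4950
  -1/29 × log₂(1/29) = 0.1675
  -15/29 × log₂(15/29) = 0.4919
  -6/29 × log₂(6/29) = 0.4703
H(X) = 1.6247 bits


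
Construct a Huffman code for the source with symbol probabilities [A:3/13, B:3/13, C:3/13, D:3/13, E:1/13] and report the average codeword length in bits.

Huffman tree construction:
Combine smallest probabilities repeatedly
Resulting codes:
  A: 111 (length 3)
  B: 00 (length 2)
  C: 01 (length 2)
  D: 10 (length 2)
  E: 110 (length 3)
Average length = Σ p(s) × length(s) = 2.3077 bits


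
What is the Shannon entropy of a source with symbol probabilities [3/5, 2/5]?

H(X) = -Σ p(x) log₂ p(x)
  -3/5 × log₂(3/5) = 0.4422
  -2/5 × log₂(2/5) = 0.5288
H(X) = 0.9710 bits


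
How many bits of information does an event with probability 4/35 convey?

Information content I(x) = -log₂(p(x))
I = -log₂(4/35) = -log₂(0.1143)
I = 3.1293 bits


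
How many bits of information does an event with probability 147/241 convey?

Information content I(x) = -log₂(p(x))
I = -log₂(147/241) = -log₂(0.6100)
I = 0.7132 bits


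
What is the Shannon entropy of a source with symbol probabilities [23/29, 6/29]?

H(X) = -Σ p(x) log₂ p(x)
  -23/29 × log₂(23/29) = 0.2652
  -6/29 × log₂(6/29) = 0.4703
H(X) = 0.7355 bits


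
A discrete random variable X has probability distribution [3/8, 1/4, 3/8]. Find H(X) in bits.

H(X) = -Σ p(x) log₂ p(x)
  -3/8 × log₂(3/8) = 0.5306
  -1/4 × log₂(1/4) = 0.5000
  -3/8 × log₂(3/8) = 0.5306
H(X) = 1.5613 bits


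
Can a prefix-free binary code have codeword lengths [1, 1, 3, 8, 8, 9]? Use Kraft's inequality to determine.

Kraft inequality: Σ 2^(-l_i) ≤ 1 for prefix-free code
Calculating: 2^(-1) + 2^(-1) + 2^(-3) + 2^(-8) + 2^(-8) + 2^(-9)
= 0.5 + 0.5 + 0.125 + 0.00390625 + 0.00390625 + 0.001953125
= 1.1348
Since 1.1348 > 1, prefix-free code does not exist


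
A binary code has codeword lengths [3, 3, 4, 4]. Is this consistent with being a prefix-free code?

Kraft inequality: Σ 2^(-l_i) ≤ 1 for prefix-free code
Calculating: 2^(-3) + 2^(-3) + 2^(-4) + 2^(-4)
= 0.125 + 0.125 + 0.0625 + 0.0625
= 0.3750
Since 0.3750 ≤ 1, prefix-free code exists


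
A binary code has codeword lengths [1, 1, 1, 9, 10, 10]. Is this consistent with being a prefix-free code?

Kraft inequality: Σ 2^(-l_i) ≤ 1 for prefix-free code
Calculating: 2^(-1) + 2^(-1) + 2^(-1) + 2^(-9) + 2^(-10) + 2^(-10)
= 0.5 + 0.5 + 0.5 + 0.001953125 + 0.0009765625 + 0.0009765625
= 1.5039
Since 1.5039 > 1, prefix-free code does not exist


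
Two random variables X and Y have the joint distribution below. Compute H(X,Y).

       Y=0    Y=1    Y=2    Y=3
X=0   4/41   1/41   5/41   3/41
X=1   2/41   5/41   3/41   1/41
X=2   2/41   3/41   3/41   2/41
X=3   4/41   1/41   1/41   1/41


H(X,Y) = -Σ p(x,y) log₂ p(x,y)
  p(0,0)=4/41: -0.0976 × log₂(0.0976) = 0.3276
  p(0,1)=1/41: -0.0244 × log₂(0.0244) = 0.1307
  p(0,2)=5/41: -0.1220 × log₂(0.1220) = 0.3702
  p(0,3)=3/41: -0.0732 × log₂(0.0732) = 0.2760
  p(1,0)=2/41: -0.0488 × log₂(0.0488) = 0.2126
  p(1,1)=5/41: -0.1220 × log₂(0.1220) = 0.3702
  p(1,2)=3/41: -0.0732 × log₂(0.0732) = 0.2760
  p(1,3)=1/41: -0.0244 × log₂(0.0244) = 0.1307
  p(2,0)=2/41: -0.0488 × log₂(0.0488) = 0.2126
  p(2,1)=3/41: -0.0732 × log₂(0.0732) = 0.2760
  p(2,2)=3/41: -0.0732 × log₂(0.0732) = 0.2760
  p(2,3)=2/41: -0.0488 × log₂(0.0488) = 0.2126
  p(3,0)=4/41: -0.0976 × log₂(0.0976) = 0.3276
  p(3,1)=1/41: -0.0244 × log₂(0.0244) = 0.1307
  p(3,2)=1/41: -0.0244 × log₂(0.0244) = 0.1307
  p(3,3)=1/41: -0.0244 × log₂(0.0244) = 0.1307
H(X,Y) = 3.7908 bits


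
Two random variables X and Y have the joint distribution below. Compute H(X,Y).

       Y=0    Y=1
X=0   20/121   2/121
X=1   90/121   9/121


H(X,Y) = -Σ p(x,y) log₂ p(x,y)
  p(0,0)=20/121: -0.1653 × log₂(0.1653) = 0.4292
  p(0,1)=2/121: -0.0165 × log₂(0.0165) = 0.0978
  p(1,0)=90/121: -0.7438 × log₂(0.7438) = 0.3176
  p(1,1)=9/121: -0.0744 × log₂(0.0744) = 0.2788
H(X,Y) = 1.1235 bits


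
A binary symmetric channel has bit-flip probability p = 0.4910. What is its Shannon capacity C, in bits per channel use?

For BSC with error probability p:
C = 1 - H(p) where H(p) is binary entropy
H(0.4910) = -0.4910 × log₂(0.4910) - 0.5090 × log₂(0.5090)
H(p) = 0.9998
C = 1 - 0.9998 = 0.0002 bits/use


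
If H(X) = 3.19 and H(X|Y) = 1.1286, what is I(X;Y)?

I(X;Y) = H(X) - H(X|Y)
I(X;Y) = 3.19 - 1.1286 = 2.0614 bits


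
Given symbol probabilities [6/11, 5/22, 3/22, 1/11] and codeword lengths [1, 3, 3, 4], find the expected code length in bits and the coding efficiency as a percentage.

Average length L = Σ p_i × l_i = 2.0000 bits
Entropy H = 1.6692 bits
Efficiency η = H/L × 100% = 83.46%


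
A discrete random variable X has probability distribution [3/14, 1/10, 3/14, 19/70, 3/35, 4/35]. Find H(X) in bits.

H(X) = -Σ p(x) log₂ p(x)
  -3/14 × log₂(3/14) = 0.4762
  -1/10 × log₂(1/10) = 0.3322
  -3/14 × log₂(3/14) = 0.4762
  -19/70 × log₂(19/70) = 0.5107
  -3/35 × log₂(3/35) = 0.3038
  -4/35 × log₂(4/35) = 0.3576
H(X) = 2.4567 bits


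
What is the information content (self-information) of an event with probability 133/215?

Information content I(x) = -log₂(p(x))
I = -log₂(133/215) = -log₂(0.6186)
I = 0.6929 bits


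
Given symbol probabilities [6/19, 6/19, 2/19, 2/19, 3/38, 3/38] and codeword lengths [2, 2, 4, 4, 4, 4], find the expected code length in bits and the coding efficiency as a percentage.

Average length L = Σ p_i × l_i = 2.7368 bits
Entropy H = 2.3124 bits
Efficiency η = H/L × 100% = 84.49%


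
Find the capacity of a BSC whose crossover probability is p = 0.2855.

For BSC with error probability p:
C = 1 - H(p) where H(p) is binary entropy
H(0.2855) = -0.2855 × log₂(0.2855) - 0.7145 × log₂(0.7145)
H(p) = 0.8628
C = 1 - 0.8628 = 0.1372 bits/use


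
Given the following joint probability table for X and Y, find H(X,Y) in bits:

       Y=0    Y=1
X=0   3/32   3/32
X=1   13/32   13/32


H(X,Y) = -Σ p(x,y) log₂ p(x,y)
  p(0,0)=3/32: -0.0938 × log₂(0.0938) = 0.3202
  p(0,1)=3/32: -0.0938 × log₂(0.0938) = 0.3202
  p(1,0)=13/32: -0.4062 × log₂(0.4062) = 0.5279
  p(1,1)=13/32: -0.4062 × log₂(0.4062) = 0.5279
H(X,Y) = 1.6962 bits


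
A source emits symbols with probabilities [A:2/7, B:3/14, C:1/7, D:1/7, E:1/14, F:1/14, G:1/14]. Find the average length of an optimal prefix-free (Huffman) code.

Huffman tree construction:
Combine smallest probabilities repeatedly
Resulting codes:
  A: 10 (length 2)
  B: 00 (length 2)
  C: 011 (length 3)
  D: 110 (length 3)
  E: 1110 (length 4)
  F: 1111 (length 4)
  G: 010 (length 3)
Average length = Σ p(s) × length(s) = 2.6429 bits


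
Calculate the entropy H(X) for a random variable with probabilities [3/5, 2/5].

H(X) = -Σ p(x) log₂ p(x)
  -3/5 × log₂(3/5) = 0.4422
  -2/5 × log₂(2/5) = 0.5288
H(X) = 0.9710 bits


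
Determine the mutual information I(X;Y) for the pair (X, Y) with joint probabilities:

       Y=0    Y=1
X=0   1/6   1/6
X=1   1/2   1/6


H(X) = 0.9183, H(Y) = 0.9183, H(X,Y) = 1.7925
I(X;Y) = H(X) + H(Y) - H(X,Y) = 0.0441 bits


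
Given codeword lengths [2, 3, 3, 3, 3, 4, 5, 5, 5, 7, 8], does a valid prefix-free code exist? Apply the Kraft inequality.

Kraft inequality: Σ 2^(-l_i) ≤ 1 for prefix-free code
Calculating: 2^(-2) + 2^(-3) + 2^(-3) + 2^(-3) + 2^(-3) + 2^(-4) + 2^(-5) + 2^(-5) + 2^(-5) + 2^(-7) + 2^(-8)
= 0.25 + 0.125 + 0.125 + 0.125 + 0.125 + 0.0625 + 0.03125 + 0.03125 + 0.03125 + 0.0078125 + 0.00390625
= 0.9180
Since 0.9180 ≤ 1, prefix-free code exists


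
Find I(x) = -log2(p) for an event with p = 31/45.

Information content I(x) = -log₂(p(x))
I = -log₂(31/45) = -log₂(0.6889)
I = 0.5377 bits


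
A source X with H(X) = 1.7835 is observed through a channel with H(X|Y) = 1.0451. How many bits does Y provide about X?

I(X;Y) = H(X) - H(X|Y)
I(X;Y) = 1.7835 - 1.0451 = 0.7384 bits


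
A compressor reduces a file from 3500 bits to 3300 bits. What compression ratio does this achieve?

Compression ratio = Original / Compressed
= 3500 / 3300 = 1.06:1


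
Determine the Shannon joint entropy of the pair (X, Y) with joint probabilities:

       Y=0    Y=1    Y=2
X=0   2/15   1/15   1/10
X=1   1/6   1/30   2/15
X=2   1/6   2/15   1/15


H(X,Y) = -Σ p(x,y) log₂ p(x,y)
  p(0,0)=2/15: -0.1333 × log₂(0.1333) = 0.3876
  p(0,1)=1/15: -0.0667 × log₂(0.0667) = 0.2605
  p(0,2)=1/10: -0.1000 × log₂(0.1000) = 0.3322
  p(1,0)=1/6: -0.1667 × log₂(0.1667) = 0.4308
  p(1,1)=1/30: -0.0333 × log₂(0.0333) = 0.1636
  p(1,2)=2/15: -0.1333 × log₂(0.1333) = 0.3876
  p(2,0)=1/6: -0.1667 × log₂(0.1667) = 0.4308
  p(2,1)=2/15: -0.1333 × log₂(0.1333) = 0.3876
  p(2,2)=1/15: -0.0667 × log₂(0.0667) = 0.2605
H(X,Y) = 3.0411 bits


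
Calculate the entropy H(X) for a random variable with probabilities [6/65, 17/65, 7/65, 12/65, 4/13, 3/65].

H(X) = -Σ p(x) log₂ p(x)
  -6/65 × log₂(6/65) = 0.3173
  -17/65 × log₂(17/65) = 0.5061
  -7/65 × log₂(7/65) = 0.3462
  -12/65 × log₂(12/65) = 0.4500
  -4/13 × log₂(4/13) = 0.5232
  -3/65 × log₂(3/65) = 0.2048
H(X) = 2.3476 bits


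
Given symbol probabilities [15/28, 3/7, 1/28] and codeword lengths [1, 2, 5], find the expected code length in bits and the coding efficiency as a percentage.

Average length L = Σ p_i × l_i = 1.5714 bits
Entropy H = 1.1780 bits
Efficiency η = H/L × 100% = 74.96%


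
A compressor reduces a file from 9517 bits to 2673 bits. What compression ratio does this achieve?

Compression ratio = Original / Compressed
= 9517 / 2673 = 3.56:1


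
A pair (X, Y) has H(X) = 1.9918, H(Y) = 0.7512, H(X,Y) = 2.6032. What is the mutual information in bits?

I(X;Y) = H(X) + H(Y) - H(X,Y)
I(X;Y) = 1.9918 + 0.7512 - 2.6032 = 0.1398 bits


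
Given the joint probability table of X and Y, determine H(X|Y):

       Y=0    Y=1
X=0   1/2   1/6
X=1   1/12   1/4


H(X|Y) = Σ_y p(y) H(X|Y=y)
  p(Y=0) = 7/12, H(X|Y=0) = 0.5917
  p(Y=1) = 5/12, H(X|Y=1) = 0.9710
H(X|Y) = 0.5833×0.5917 + 0.4167×0.9710 = 0.7497 bits


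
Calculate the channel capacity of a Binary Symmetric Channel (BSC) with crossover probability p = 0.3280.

For BSC with error probability p:
C = 1 - H(p) where H(p) is binary entropy
H(0.3280) = -0.3280 × log₂(0.3280) - 0.6720 × log₂(0.6720)
H(p) = 0.9129
C = 1 - 0.9129 = 0.0871 bits/use


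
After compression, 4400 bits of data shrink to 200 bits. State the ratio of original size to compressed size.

Compression ratio = Original / Compressed
= 4400 / 200 = 22.00:1


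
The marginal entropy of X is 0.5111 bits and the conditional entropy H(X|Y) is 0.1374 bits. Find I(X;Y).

I(X;Y) = H(X) - H(X|Y)
I(X;Y) = 0.5111 - 0.1374 = 0.3737 bits


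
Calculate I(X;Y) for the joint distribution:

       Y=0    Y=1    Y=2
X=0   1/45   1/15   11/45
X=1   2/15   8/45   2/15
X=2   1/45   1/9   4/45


H(X) = 1.5305, H(Y) = 1.4865, H(X,Y) = 2.8821
I(X;Y) = H(X) + H(Y) - H(X,Y) = 0.1349 bits


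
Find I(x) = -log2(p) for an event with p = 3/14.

Information content I(x) = -log₂(p(x))
I = -log₂(3/14) = -log₂(0.2143)
I = 2.2224 bits


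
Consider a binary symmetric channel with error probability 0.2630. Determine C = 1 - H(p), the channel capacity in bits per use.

For BSC with error probability p:
C = 1 - H(p) where H(p) is binary entropy
H(0.2630) = -0.2630 × log₂(0.2630) - 0.7370 × log₂(0.7370)
H(p) = 0.8312
C = 1 - 0.8312 = 0.1688 bits/use


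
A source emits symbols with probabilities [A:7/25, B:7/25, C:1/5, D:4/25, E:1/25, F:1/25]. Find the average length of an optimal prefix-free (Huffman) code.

Huffman tree construction:
Combine smallest probabilities repeatedly
Resulting codes:
  A: 10 (length 2)
  B: 11 (length 2)
  C: 00 (length 2)
  D: 011 (length 3)
  E: 0100 (length 4)
  F: 0101 (length 4)
Average length = Σ p(s) × length(s) = 2.3200 bits


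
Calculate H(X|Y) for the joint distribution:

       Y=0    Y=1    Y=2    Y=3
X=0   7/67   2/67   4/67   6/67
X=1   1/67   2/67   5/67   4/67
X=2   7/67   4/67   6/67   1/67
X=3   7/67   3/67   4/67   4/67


H(X|Y) = Σ_y p(y) H(X|Y=y)
  p(Y=0) = 22/67, H(X|Y=0) = 1.7797
  p(Y=1) = 11/67, H(X|Y=1) = 1.9363
  p(Y=2) = 19/67, H(X|Y=2) = 1.9785
  p(Y=3) = 15/67, H(X|Y=3) = 1.8062
H(X|Y) = 0.3284×1.7797 + 0.1642×1.9363 + 0.2836×1.9785 + 0.2239×1.8062 = 1.8677 bits


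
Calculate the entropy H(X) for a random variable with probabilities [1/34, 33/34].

H(X) = -Σ p(x) log₂ p(x)
  -1/34 × log₂(1/34) = 0.1496
  -33/34 × log₂(33/34) = 0.0418
H(X) = 0.1914 bits


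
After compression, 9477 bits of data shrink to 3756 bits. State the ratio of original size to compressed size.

Compression ratio = Original / Compressed
= 9477 / 3756 = 2.52:1


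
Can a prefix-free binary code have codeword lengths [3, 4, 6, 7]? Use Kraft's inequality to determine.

Kraft inequality: Σ 2^(-l_i) ≤ 1 for prefix-free code
Calculating: 2^(-3) + 2^(-4) + 2^(-6) + 2^(-7)
= 0.125 + 0.0625 + 0.015625 + 0.0078125
= 0.2109
Since 0.2109 ≤ 1, prefix-free code exists


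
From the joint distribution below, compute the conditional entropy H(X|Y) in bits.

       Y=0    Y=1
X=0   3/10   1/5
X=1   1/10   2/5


H(X|Y) = Σ_y p(y) H(X|Y=y)
  p(Y=0) = 2/5, H(X|Y=0) = 0.8113
  p(Y=1) = 3/5, H(X|Y=1) = 0.9183
H(X|Y) = 0.4000×0.8113 + 0.6000×0.9183 = 0.8755 bits
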